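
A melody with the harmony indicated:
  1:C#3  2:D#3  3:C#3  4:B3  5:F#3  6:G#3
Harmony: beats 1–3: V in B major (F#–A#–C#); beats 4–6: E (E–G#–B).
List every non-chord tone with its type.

D#3 (beat 2) — neighbor tone; F#3 (beat 5) — appoggiatura.

The harmony at that moment is F# major triad (F#, A#, C#); D#3 is not a chord tone.
It is approached by step up from C#3 and left by step down to C#3.
Step away and step back to the same note — a neighbor tone (upper neighbor).
The harmony at that moment is E major triad (E, G#, B); F#3 is not a chord tone.
It is approached by leap down from B3 and left by step up to G#3.
Leap in, step out — an appoggiatura.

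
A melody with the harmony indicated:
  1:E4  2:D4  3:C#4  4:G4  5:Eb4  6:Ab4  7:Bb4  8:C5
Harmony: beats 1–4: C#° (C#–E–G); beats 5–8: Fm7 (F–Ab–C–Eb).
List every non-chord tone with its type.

The harmony at that moment is C# diminished triad (C#, E, G); D4 is not a chord tone.
It is approached by step down from E4 and left by step down to C#4.
Step in, step out in the same direction — a passing tone.
The harmony at that moment is F minor seventh chord (F, Ab, C, Eb); Bb4 is not a chord tone.
It is approached by step up from Ab4 and left by step up to C5.
Step in, step out in the same direction — a passing tone.

D4 (beat 2) — passing tone; Bb4 (beat 7) — passing tone.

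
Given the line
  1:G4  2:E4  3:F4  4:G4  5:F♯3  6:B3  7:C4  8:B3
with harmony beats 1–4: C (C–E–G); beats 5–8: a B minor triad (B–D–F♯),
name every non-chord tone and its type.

F4 (beat 3) — passing tone; C4 (beat 7) — neighbor tone.

The harmony at that moment is C major triad (C, E, G); F4 is not a chord tone.
It is approached by step up from E4 and left by step up to G4.
Step in, step out in the same direction — a passing tone.
The harmony at that moment is B minor triad (B, D, F♯); C4 is not a chord tone.
It is approached by step up from B3 and left by step down to B3.
Step away and step back to the same note — a neighbor tone (upper neighbor).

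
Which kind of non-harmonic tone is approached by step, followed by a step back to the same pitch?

Neighbor tone.

Approach: by step. Departure: by step in the opposite direction, back to the starting pitch.
Stepwise on both sides but reversing to return to the same chord tone — a neighbor tone. (Had it continued onward in the same direction it would be a passing tone instead.)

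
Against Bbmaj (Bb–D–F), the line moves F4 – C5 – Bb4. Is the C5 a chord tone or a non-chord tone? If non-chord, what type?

The harmony at that moment is Bb major triad (Bb, D, F); C5 is not a chord tone.
It is approached by leap up from F4 and left by step down to Bb4.
Leap in, step out — an appoggiatura.

Non-chord tone — an appoggiatura.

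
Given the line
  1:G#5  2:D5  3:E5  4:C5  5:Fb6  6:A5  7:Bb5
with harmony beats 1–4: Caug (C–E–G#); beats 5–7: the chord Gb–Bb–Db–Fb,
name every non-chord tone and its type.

The harmony at that moment is C augmented triad (C, E, G#); D5 is not a chord tone.
It is approached by leap down from G#5 and left by step up to E5.
Leap in, step out — an appoggiatura.
The harmony at that moment is Gb dominant seventh chord (Gb, Bb, Db, Fb); A5 is not a chord tone.
It is approached by leap down from Fb6 and left by step up to Bb5.
Leap in, step out — an appoggiatura.

D5 (beat 2) — appoggiatura; A5 (beat 6) — appoggiatura.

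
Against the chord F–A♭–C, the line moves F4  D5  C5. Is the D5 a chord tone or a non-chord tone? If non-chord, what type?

Non-chord tone — an appoggiatura.

The harmony at that moment is F minor triad (F, A♭, C); D5 is not a chord tone.
It is approached by leap up from F4 and left by step down to C5.
Leap in, step out — an appoggiatura.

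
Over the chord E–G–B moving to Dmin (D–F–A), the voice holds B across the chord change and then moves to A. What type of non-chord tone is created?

The harmony at that moment is D minor triad (D, F, A); B is not a chord tone.
It is held over (the same pitch as the preceding B) and left by step down to A.
Held over from the previous chord and resolving down by step — a suspension.

B is a suspension.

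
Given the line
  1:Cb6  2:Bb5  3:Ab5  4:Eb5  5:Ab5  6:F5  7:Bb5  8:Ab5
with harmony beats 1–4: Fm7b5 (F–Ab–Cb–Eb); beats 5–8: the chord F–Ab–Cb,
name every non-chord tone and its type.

Bb5 (beat 2) — passing tone; Bb5 (beat 7) — appoggiatura.

The harmony at that moment is F half-diminished seventh chord (F, Ab, Cb, Eb); Bb5 is not a chord tone.
It is approached by step down from Cb6 and left by step down to Ab5.
Step in, step out in the same direction — a passing tone.
The harmony at that moment is F diminished triad (F, Ab, Cb); Bb5 is not a chord tone.
It is approached by leap up from F5 and left by step down to Ab5.
Leap in, step out — an appoggiatura.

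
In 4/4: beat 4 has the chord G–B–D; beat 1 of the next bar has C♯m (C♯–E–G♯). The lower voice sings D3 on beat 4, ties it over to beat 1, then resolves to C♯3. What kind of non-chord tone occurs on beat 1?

The harmony at that moment is C♯ minor triad (C♯, E, G♯); D3 is not a chord tone.
It is held over (the same pitch as the preceding D3) and left by step down to C♯3.
Held over from the previous chord and resolving down by step — a suspension.

Suspension.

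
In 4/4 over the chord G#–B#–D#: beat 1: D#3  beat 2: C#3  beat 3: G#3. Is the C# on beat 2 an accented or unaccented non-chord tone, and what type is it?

Unaccented escape tone.

The harmony at that moment is G# major triad (G#, B#, D#); C#3 is not a chord tone.
It is approached by step down from D#3 and left by leap up to G#3.
Step in, leap out — an escape tone.
It falls on a weak beat, so it is unaccented.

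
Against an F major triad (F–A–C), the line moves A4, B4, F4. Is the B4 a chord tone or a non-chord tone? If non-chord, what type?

The harmony at that moment is F major triad (F, A, C); B4 is not a chord tone.
It is approached by step up from A4 and left by leap down to F4.
Step in, leap out — an escape tone.

Non-chord tone — an escape tone.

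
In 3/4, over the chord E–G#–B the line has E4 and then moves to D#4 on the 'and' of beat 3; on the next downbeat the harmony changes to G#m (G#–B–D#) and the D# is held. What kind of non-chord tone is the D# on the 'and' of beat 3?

The harmony at that moment is E major triad (E, G#, B); D#4 is not a chord tone.
It is approached by step down from E4 and then sustained as the same pitch into the next harmony.
Arriving early and becoming a chord tone when the harmony changes — an anticipation.

Anticipation.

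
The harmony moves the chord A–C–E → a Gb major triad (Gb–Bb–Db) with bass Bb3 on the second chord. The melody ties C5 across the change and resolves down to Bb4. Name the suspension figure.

At the second chord the bass is Bb3. The suspended C5 lies a ninth above the bass; after resolving down by step to Bb4, the interval above the bass becomes an octave.
Suspension figures are named by those two intervals: 9–8.

9–8 suspension.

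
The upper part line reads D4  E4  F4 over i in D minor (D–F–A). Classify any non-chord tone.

E4 is a passing tone.

The harmony at that moment is D minor triad (D, F, A); E4 is not a chord tone.
It is approached by step up from D4 and left by step up to F4.
Step in, step out in the same direction — a passing tone.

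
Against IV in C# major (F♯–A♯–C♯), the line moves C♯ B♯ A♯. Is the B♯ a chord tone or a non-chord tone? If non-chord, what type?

The harmony at that moment is F♯ major triad (F♯, A♯, C♯); B♯ is not a chord tone.
It is approached by step down from C♯ and left by step down to A♯.
Step in, step out in the same direction — a passing tone.

Non-chord tone — a passing tone.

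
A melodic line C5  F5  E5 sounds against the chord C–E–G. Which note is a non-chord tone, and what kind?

F5 is an appoggiatura.

The harmony at that moment is C major triad (C, E, G); F5 is not a chord tone.
It is approached by leap up from C5 and left by step down to E5.
Leap in, step out — an appoggiatura.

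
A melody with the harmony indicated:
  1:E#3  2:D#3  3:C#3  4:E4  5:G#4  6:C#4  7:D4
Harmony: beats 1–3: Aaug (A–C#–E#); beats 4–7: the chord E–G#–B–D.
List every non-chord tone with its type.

D#3 (beat 2) — passing tone; C#4 (beat 6) — appoggiatura.

The harmony at that moment is A augmented triad (A, C#, E#); D#3 is not a chord tone.
It is approached by step down from E#3 and left by step down to C#3.
Step in, step out in the same direction — a passing tone.
The harmony at that moment is E dominant seventh chord (E, G#, B, D); C#4 is not a chord tone.
It is approached by leap down from G#4 and left by step up to D4.
Leap in, step out — an appoggiatura.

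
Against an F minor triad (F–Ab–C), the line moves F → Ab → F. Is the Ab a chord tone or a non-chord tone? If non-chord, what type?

Chord tone (the third of F minor triad).

F minor triad contains F, Ab, C; Ab is the third, so it is a chord tone.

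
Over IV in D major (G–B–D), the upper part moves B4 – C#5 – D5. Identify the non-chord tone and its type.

C#5 is a passing tone.

The harmony at that moment is G major triad (G, B, D); C#5 is not a chord tone.
It is approached by step up from B4 and left by step up to D5.
Step in, step out in the same direction — a passing tone.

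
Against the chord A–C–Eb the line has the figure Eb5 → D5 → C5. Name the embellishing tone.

D5 is a passing tone.

The harmony at that moment is A diminished triad (A, C, Eb); D5 is not a chord tone.
It is approached by step down from Eb5 and left by step down to C5.
Step in, step out in the same direction — a passing tone.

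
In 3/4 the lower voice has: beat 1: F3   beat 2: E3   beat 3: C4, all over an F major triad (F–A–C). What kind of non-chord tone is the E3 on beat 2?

The harmony at that moment is F major triad (F, A, C); E3 is not a chord tone.
It is approached by step down from F3 and left by leap up to C4.
Step in, leap out, on a weak beat — an escape tone.

Escape tone.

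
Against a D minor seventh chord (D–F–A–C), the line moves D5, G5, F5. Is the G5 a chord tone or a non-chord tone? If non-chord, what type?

The harmony at that moment is D minor seventh chord (D, F, A, C); G5 is not a chord tone.
It is approached by leap up from D5 and left by step down to F5.
Leap in, step out — an appoggiatura.

Non-chord tone — an appoggiatura.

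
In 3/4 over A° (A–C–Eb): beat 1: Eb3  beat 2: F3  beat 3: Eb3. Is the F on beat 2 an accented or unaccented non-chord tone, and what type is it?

The harmony at that moment is A diminished triad (A, C, Eb); F3 is not a chord tone.
It is approached by step up from Eb3 and left by step down to Eb3.
Step away and step back to the same note — a neighbor tone (upper neighbor).
It falls on a weak beat, so it is unaccented.

Unaccented neighbor tone.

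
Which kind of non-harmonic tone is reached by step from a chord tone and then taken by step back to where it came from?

Neighbor tone.

Approach: by step. Departure: by step in the opposite direction, back to the starting pitch.
Stepwise on both sides but reversing to return to the same chord tone — a neighbor tone. (Had it continued onward in the same direction it would be a passing tone instead.)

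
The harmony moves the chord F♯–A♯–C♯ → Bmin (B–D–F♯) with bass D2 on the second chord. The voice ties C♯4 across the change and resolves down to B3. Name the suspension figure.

7–6 suspension.

At the second chord the bass is D2. The suspended C♯4 lies a seventh above the bass; after resolving down by step to B3, the interval above the bass becomes a sixth.
Suspension figures are named by those two intervals: 7–6.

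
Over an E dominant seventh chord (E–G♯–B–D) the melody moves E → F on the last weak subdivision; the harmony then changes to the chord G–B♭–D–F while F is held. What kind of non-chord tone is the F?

F is an anticipation.

The harmony at that moment is E dominant seventh chord (E, G♯, B, D); F is not a chord tone.
It is approached by step up from E and then sustained as the same pitch into the next harmony.
Arriving early and becoming a chord tone when the harmony changes — an anticipation.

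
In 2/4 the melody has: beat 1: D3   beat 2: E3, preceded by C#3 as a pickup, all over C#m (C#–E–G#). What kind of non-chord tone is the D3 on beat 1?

The harmony at that moment is C# minor triad (C#, E, G#); D3 is not a chord tone.
It is approached by step up from C#3 and left by step up to E3.
Step in, step out in the same direction — a passing tone.

Passing tone.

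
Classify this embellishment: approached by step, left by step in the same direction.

Approach: by step. Departure: by step, continuing in the same direction.
Stepwise on both sides with no change of direction means the note fills in the space between two different chord tones — a passing tone. (Had it turned back to its starting note it would be a neighbor tone instead.)

Passing tone.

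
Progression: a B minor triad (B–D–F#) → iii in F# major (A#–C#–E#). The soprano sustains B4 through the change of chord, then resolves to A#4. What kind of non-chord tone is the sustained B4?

B4 is a suspension.

The harmony at that moment is A# minor triad (A#, C#, E#); B4 is not a chord tone.
It is held over (the same pitch as the preceding B4) and left by step down to A#4.
Held over from the previous chord and resolving down by step — a suspension.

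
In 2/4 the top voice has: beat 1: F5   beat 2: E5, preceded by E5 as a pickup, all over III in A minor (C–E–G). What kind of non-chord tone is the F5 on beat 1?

The harmony at that moment is C major triad (C, E, G); F5 is not a chord tone.
It is approached by step up from E5 and left by step down to E5.
Step away and step back to the same note — a neighbor tone (upper neighbor).

Upper neighbor tone.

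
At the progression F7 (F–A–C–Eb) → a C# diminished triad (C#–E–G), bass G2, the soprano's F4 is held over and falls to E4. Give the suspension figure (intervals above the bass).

At the second chord the bass is G2. The suspended F4 lies a seventh above the bass; after resolving down by step to E4, the interval above the bass becomes a sixth.
Suspension figures are named by those two intervals: 7–6.

7–6 suspension.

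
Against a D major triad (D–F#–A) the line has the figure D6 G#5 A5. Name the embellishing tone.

G#5 is an appoggiatura.

The harmony at that moment is D major triad (D, F#, A); G#5 is not a chord tone.
It is approached by leap down from D6 and left by step up to A5.
Leap in, step out — an appoggiatura.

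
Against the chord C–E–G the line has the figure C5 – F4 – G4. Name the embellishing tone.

F4 is an appoggiatura.

The harmony at that moment is C major triad (C, E, G); F4 is not a chord tone.
It is approached by leap down from C5 and left by step up to G4.
Leap in, step out — an appoggiatura.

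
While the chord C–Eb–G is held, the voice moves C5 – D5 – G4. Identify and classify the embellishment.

The harmony at that moment is C minor triad (C, Eb, G); D5 is not a chord tone.
It is approached by step up from C5 and left by leap down to G4.
Step in, leap out — an escape tone.

D5 is an escape tone.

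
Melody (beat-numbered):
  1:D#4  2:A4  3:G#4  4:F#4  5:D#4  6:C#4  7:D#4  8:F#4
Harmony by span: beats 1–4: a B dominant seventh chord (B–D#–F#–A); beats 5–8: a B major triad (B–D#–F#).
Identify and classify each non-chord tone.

The harmony at that moment is B dominant seventh chord (B, D#, F#, A); G#4 is not a chord tone.
It is approached by step down from A4 and left by step down to F#4.
Step in, step out in the same direction — a passing tone.
The harmony at that moment is B major triad (B, D#, F#); C#4 is not a chord tone.
It is approached by step down from D#4 and left by step up to D#4.
Step away and step back to the same note — a neighbor tone (lower neighbor).

G#4 (beat 3) — passing tone; C#4 (beat 6) — neighbor tone.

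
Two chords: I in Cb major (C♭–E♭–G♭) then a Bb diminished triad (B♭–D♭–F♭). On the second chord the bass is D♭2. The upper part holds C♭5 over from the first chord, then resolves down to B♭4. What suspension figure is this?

At the second chord the bass is D♭2. The suspended C♭5 lies a seventh above the bass; after resolving down by step to B♭4, the interval above the bass becomes a sixth.
Suspension figures are named by those two intervals: 7–6.

7–6 suspension.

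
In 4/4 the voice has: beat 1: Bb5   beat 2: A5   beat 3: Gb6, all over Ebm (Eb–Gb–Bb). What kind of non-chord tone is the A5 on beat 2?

The harmony at that moment is Eb minor triad (Eb, Gb, Bb); A5 is not a chord tone.
It is approached by step down from Bb5 and left by leap up to Gb6.
Step in, leap out, on a weak beat — an escape tone.

Escape tone.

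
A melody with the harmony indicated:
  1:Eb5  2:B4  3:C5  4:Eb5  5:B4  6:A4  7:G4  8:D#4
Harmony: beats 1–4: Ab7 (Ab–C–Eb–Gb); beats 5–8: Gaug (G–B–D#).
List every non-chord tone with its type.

B4 (beat 2) — appoggiatura; A4 (beat 6) — passing tone.

The harmony at that moment is Ab dominant seventh chord (Ab, C, Eb, Gb); B4 is not a chord tone.
It is approached by leap down from Eb5 and left by step up to C5.
Leap in, step out — an appoggiatura.
The harmony at that moment is G augmented triad (G, B, D#); A4 is not a chord tone.
It is approached by step down from B4 and left by step down to G4.
Step in, step out in the same direction — a passing tone.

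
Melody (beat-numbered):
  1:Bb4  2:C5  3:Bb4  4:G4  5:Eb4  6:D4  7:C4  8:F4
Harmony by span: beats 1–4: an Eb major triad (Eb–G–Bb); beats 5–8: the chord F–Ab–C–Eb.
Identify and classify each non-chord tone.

The harmony at that moment is Eb major triad (Eb, G, Bb); C5 is not a chord tone.
It is approached by step up from Bb4 and left by step down to Bb4.
Step away and step back to the same note — a neighbor tone (upper neighbor).
The harmony at that moment is F minor seventh chord (F, Ab, C, Eb); D4 is not a chord tone.
It is approached by step down from Eb4 and left by step down to C4.
Step in, step out in the same direction — a passing tone.

C5 (beat 2) — neighbor tone; D4 (beat 6) — passing tone.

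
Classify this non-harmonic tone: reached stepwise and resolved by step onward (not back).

Approach: by step. Departure: by step, continuing in the same direction.
Stepwise on both sides with no change of direction means the note fills in the space between two different chord tones — a passing tone. (Had it turned back to its starting note it would be a neighbor tone instead.)

Passing tone.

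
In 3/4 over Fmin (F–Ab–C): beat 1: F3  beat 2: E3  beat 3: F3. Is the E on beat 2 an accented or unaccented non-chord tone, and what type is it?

Unaccented neighbor tone.

The harmony at that moment is F minor triad (F, Ab, C); E3 is not a chord tone.
It is approached by step down from F3 and left by step up to F3.
Step away and step back to the same note — a neighbor tone (lower neighbor).
It falls on a weak beat, so it is unaccented.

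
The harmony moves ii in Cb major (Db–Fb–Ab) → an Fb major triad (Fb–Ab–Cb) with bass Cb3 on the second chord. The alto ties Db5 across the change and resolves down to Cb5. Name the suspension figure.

At the second chord the bass is Cb3. The suspended Db5 lies a ninth above the bass; after resolving down by step to Cb5, the interval above the bass becomes an octave.
Suspension figures are named by those two intervals: 9–8.

9–8 suspension.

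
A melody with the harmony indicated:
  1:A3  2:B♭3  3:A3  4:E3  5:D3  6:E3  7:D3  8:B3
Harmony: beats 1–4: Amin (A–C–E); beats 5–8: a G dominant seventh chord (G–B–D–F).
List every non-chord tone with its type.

B♭3 (beat 2) — neighbor tone; E3 (beat 6) — neighbor tone.

The harmony at that moment is A minor triad (A, C, E); B♭3 is not a chord tone.
It is approached by step up from A3 and left by step down to A3.
Step away and step back to the same note — a neighbor tone (upper neighbor).
The harmony at that moment is G dominant seventh chord (G, B, D, F); E3 is not a chord tone.
It is approached by step up from D3 and left by step down to D3.
Step away and step back to the same note — a neighbor tone (upper neighbor).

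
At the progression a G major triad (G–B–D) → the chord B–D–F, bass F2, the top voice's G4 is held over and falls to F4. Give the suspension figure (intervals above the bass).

At the second chord the bass is F2. The suspended G4 lies a ninth above the bass; after resolving down by step to F4, the interval above the bass becomes an octave.
Suspension figures are named by those two intervals: 9–8.

9–8 suspension.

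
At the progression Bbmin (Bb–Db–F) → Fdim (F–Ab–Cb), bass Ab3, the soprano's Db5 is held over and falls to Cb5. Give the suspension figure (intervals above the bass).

At the second chord the bass is Ab3. The suspended Db5 lies a fourth above the bass; after resolving down by step to Cb5, the interval above the bass becomes a third.
Suspension figures are named by those two intervals: 4–3.

4–3 suspension.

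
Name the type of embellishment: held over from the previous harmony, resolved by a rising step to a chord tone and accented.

Retardation.

Approach: by preparation — the pitch is first a chord tone, then held (tied or repeated) while the harmony changes under it. Departure: up by step. Metric position: strong.
A prepared dissonance that resolves upward by step — a retardation. (The same figure resolving downward would be a suspension.)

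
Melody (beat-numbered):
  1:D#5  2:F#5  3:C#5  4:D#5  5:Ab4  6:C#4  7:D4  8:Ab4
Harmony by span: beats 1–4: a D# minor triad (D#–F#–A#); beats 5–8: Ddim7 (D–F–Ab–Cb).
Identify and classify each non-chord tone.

The harmony at that moment is D# minor triad (D#, F#, A#); C#5 is not a chord tone.
It is approached by leap down from F#5 and left by step up to D#5.
Leap in, step out — an appoggiatura.
The harmony at that moment is D diminished seventh chord (D, F, Ab, Cb); C#4 is not a chord tone.
It is approached by leap down from Ab4 and left by step up to D4.
Leap in, step out — an appoggiatura.

C#5 (beat 3) — appoggiatura; C#4 (beat 6) — appoggiatura.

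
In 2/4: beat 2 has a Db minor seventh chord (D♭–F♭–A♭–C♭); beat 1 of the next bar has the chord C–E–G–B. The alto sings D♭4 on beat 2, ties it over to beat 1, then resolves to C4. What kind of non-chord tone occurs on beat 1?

Suspension.

The harmony at that moment is C major seventh chord (C, E, G, B); D♭4 is not a chord tone.
It is held over (the same pitch as the preceding D♭4) and left by step down to C4.
Held over from the previous chord and resolving down by step — a suspension.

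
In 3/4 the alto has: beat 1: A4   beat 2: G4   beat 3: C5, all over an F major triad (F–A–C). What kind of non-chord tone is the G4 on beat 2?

The harmony at that moment is F major triad (F, A, C); G4 is not a chord tone.
It is approached by step down from A4 and left by leap up to C5.
Step in, leap out, on a weak beat — an escape tone.

Escape tone.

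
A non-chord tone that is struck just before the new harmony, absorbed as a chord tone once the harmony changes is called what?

Approach: ahead of the chord change (typically by step), so it is dissonant against the current harmony. Departure: none — the same pitch is restated or held and is a chord tone of the new harmony.
Dissonant first, consonant once the harmony catches up: the note simply arrives early — an anticipation. (The reverse timing, consonant first and dissonant after the change, would be a suspension or retardation.)

Anticipation.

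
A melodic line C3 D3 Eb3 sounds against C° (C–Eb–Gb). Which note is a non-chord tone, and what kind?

The harmony at that moment is C diminished triad (C, Eb, Gb); D3 is not a chord tone.
It is approached by step up from C3 and left by step up to Eb3.
Step in, step out in the same direction — a passing tone.

D3 is a passing tone.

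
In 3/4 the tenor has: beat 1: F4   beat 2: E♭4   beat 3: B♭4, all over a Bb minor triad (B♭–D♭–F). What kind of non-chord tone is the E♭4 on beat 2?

Escape tone.

The harmony at that moment is B♭ minor triad (B♭, D♭, F); E♭4 is not a chord tone.
It is approached by step down from F4 and left by leap up to B♭4.
Step in, leap out, on a weak beat — an escape tone.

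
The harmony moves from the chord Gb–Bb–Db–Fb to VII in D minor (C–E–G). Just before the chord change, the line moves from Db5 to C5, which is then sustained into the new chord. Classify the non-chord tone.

The harmony at that moment is Gb dominant seventh chord (Gb, Bb, Db, Fb); C5 is not a chord tone.
It is approached by step down from Db5 and then sustained as the same pitch into the next harmony.
Arriving early and becoming a chord tone when the harmony changes — an anticipation.

C5 is an anticipation.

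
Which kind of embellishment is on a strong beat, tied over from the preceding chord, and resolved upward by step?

Approach: by preparation — the pitch is first a chord tone, then held (tied or repeated) while the harmony changes under it. Departure: up by step. Metric position: strong.
A prepared dissonance that resolves upward by step — a retardation. (The same figure resolving downward would be a suspension.)

Retardation.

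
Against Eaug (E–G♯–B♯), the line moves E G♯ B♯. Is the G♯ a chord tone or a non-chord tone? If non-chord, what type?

Chord tone (the third of E augmented triad).

E augmented triad contains E, G♯, B♯; G♯ is the third, so it is a chord tone.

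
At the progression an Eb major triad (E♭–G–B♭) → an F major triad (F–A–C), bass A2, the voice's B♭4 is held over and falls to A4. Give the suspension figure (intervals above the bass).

9–8 suspension.

At the second chord the bass is A2. The suspended B♭4 lies a ninth above the bass; after resolving down by step to A4, the interval above the bass becomes an octave.
Suspension figures are named by those two intervals: 9–8.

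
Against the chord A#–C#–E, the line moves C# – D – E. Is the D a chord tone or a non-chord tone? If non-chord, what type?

The harmony at that moment is A# diminished triad (A#, C#, E); D is not a chord tone.
It is approached by step up from C# and left by step up to E.
Step in, step out in the same direction — a passing tone.

Non-chord tone — a passing tone.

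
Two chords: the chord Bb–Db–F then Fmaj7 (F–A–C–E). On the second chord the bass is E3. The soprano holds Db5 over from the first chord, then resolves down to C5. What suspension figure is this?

At the second chord the bass is E3. The suspended Db5 lies a seventh above the bass; after resolving down by step to C5, the interval above the bass becomes a sixth.
Suspension figures are named by those two intervals: 7–6.

7–6 suspension.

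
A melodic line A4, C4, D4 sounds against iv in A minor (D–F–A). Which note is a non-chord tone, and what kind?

C4 is an appoggiatura.

The harmony at that moment is D minor triad (D, F, A); C4 is not a chord tone.
It is approached by leap down from A4 and left by step up to D4.
Leap in, step out — an appoggiatura.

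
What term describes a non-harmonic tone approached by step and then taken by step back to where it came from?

Approach: by step. Departure: by step in the opposite direction, back to the starting pitch.
Stepwise on both sides but reversing to return to the same chord tone — a neighbor tone. (Had it continued onward in the same direction it would be a passing tone instead.)

Neighbor tone.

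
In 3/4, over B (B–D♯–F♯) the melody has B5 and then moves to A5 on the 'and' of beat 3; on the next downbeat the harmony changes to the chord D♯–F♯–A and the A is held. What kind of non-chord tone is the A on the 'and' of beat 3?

The harmony at that moment is B major triad (B, D♯, F♯); A5 is not a chord tone.
It is approached by step down from B5 and then sustained as the same pitch into the next harmony.
Arriving early and becoming a chord tone when the harmony changes — an anticipation.

Anticipation.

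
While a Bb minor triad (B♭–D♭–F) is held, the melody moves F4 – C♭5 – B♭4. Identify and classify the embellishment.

The harmony at that moment is B♭ minor triad (B♭, D♭, F); C♭5 is not a chord tone.
It is approached by leap up from F4 and left by step down to B♭4.
Leap in, step out — an appoggiatura.

C♭5 is an appoggiatura.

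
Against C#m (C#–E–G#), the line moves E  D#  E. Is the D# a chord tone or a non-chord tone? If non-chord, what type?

The harmony at that moment is C# minor triad (C#, E, G#); D# is not a chord tone.
It is approached by step down from E and left by step up to E.
Step away and step back to the same note — a neighbor tone (lower neighbor).

Non-chord tone — a neighbor tone.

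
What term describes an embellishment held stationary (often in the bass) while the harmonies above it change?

Pedal tone.

Approach: none. Departure: none — a single pitch is sustained while the chords change around it, passing through harmonies that do not contain it.
No melodic motion at all; the dissonance is created entirely by the moving harmonies against the stationary note — a pedal tone (pedal point).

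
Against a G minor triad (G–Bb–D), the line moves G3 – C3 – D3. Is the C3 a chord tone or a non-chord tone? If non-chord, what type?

Non-chord tone — an appoggiatura.

The harmony at that moment is G minor triad (G, Bb, D); C3 is not a chord tone.
It is approached by leap down from G3 and left by step up to D3.
Leap in, step out — an appoggiatura.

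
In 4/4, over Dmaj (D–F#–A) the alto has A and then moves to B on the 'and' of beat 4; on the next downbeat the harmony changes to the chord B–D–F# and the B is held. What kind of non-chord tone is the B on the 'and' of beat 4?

Anticipation.

The harmony at that moment is D major triad (D, F#, A); B is not a chord tone.
It is approached by step up from A and then sustained as the same pitch into the next harmony.
Arriving early and becoming a chord tone when the harmony changes — an anticipation.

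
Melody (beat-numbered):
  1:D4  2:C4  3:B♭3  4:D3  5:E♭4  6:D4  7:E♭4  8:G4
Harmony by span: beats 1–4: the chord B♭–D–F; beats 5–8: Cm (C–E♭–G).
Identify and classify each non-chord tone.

C4 (beat 2) — passing tone; D4 (beat 6) — neighbor tone.

The harmony at that moment is B♭ major triad (B♭, D, F); C4 is not a chord tone.
It is approached by step down from D4 and left by step down to B♭3.
Step in, step out in the same direction — a passing tone.
The harmony at that moment is C minor triad (C, E♭, G); D4 is not a chord tone.
It is approached by step down from E♭4 and left by step up to E♭4.
Step away and step back to the same note — a neighbor tone (lower neighbor).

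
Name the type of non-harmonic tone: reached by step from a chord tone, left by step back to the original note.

Approach: by step. Departure: by step in the opposite direction, back to the starting pitch.
Stepwise on both sides but reversing to return to the same chord tone — a neighbor tone. (Had it continued onward in the same direction it would be a passing tone instead.)

Neighbor tone.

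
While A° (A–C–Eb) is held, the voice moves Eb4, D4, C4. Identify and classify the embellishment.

D4 is a passing tone.

The harmony at that moment is A diminished triad (A, C, Eb); D4 is not a chord tone.
It is approached by step down from Eb4 and left by step down to C4.
Step in, step out in the same direction — a passing tone.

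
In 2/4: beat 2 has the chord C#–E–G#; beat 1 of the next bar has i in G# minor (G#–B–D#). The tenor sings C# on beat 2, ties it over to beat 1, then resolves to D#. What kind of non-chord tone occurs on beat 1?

The harmony at that moment is G# minor triad (G#, B, D#); C# is not a chord tone.
It is held over (the same pitch as the preceding C#) and left by step up to D#.
Held over from the previous chord and resolving up by step — a retardation.

Retardation.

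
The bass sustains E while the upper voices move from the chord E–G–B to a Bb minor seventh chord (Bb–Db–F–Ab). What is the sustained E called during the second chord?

Pedal tone (pedal point).

The harmony at that moment is Bb minor seventh chord (Bb, Db, F, Ab); E is not a chord tone.
It is held over (the same pitch as the preceding E) and then sustained as the same pitch into the next harmony.
Sustained through a change of harmony — a pedal tone.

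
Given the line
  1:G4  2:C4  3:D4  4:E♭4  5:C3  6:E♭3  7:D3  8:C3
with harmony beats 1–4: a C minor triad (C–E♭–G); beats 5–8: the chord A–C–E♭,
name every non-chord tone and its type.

D4 (beat 3) — passing tone; D3 (beat 7) — passing tone.

The harmony at that moment is C minor triad (C, E♭, G); D4 is not a chord tone.
It is approached by step up from C4 and left by step up to E♭4.
Step in, step out in the same direction — a passing tone.
The harmony at that moment is A diminished triad (A, C, E♭); D3 is not a chord tone.
It is approached by step down from E♭3 and left by step down to C3.
Step in, step out in the same direction — a passing tone.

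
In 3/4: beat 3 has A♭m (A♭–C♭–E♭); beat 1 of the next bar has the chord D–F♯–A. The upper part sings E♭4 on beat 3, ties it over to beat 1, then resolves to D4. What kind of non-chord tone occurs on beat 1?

The harmony at that moment is D major triad (D, F♯, A); E♭4 is not a chord tone.
It is held over (the same pitch as the preceding E♭4) and left by step down to D4.
Held over from the previous chord and resolving down by step — a suspension.

Suspension.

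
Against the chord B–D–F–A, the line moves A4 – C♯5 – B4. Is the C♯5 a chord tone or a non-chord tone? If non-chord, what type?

Non-chord tone — an appoggiatura.

The harmony at that moment is B half-diminished seventh chord (B, D, F, A); C♯5 is not a chord tone.
It is approached by leap up from A4 and left by step down to B4.
Leap in, step out — an appoggiatura.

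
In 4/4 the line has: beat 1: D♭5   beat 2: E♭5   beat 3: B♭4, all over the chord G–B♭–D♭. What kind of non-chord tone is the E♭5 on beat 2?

The harmony at that moment is G diminished triad (G, B♭, D♭); E♭5 is not a chord tone.
It is approached by step up from D♭5 and left by leap down to B♭4.
Step in, leap out, on a weak beat — an escape tone.

Escape tone.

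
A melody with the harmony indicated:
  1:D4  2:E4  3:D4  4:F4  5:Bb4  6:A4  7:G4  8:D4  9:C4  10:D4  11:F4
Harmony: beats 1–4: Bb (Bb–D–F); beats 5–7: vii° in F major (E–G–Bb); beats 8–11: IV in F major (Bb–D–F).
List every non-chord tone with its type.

E4 (beat 2) — neighbor tone; A4 (beat 6) — passing tone; C4 (beat 9) — neighbor tone.

The harmony at that moment is Bb major triad (Bb, D, F); E4 is not a chord tone.
It is approached by step up from D4 and left by step down to D4.
Step away and step back to the same note — a neighbor tone (upper neighbor).
The harmony at that moment is E diminished triad (E, G, Bb); A4 is not a chord tone.
It is approached by step down from Bb4 and left by step down to G4.
Step in, step out in the same direction — a passing tone.
The harmony at that moment is Bb major triad (Bb, D, F); C4 is not a chord tone.
It is approached by step down from D4 and left by step up to D4.
Step away and step back to the same note — a neighbor tone (lower neighbor).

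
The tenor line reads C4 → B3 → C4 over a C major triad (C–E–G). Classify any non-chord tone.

B3 is a neighbor tone.

The harmony at that moment is C major triad (C, E, G); B3 is not a chord tone.
It is approached by step down from C4 and left by step up to C4.
Step away and step back to the same note — a neighbor tone (lower neighbor).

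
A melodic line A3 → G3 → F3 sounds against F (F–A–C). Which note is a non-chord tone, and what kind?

G3 is a passing tone.

The harmony at that moment is F major triad (F, A, C); G3 is not a chord tone.
It is approached by step down from A3 and left by step down to F3.
Step in, step out in the same direction — a passing tone.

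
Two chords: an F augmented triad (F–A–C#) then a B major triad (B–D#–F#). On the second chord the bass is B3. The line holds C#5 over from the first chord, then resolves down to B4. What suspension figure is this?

At the second chord the bass is B3. The suspended C#5 lies a ninth above the bass; after resolving down by step to B4, the interval above the bass becomes an octave.
Suspension figures are named by those two intervals: 9–8.

9–8 suspension.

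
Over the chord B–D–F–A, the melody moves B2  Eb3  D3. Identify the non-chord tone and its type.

Eb3 is an appoggiatura.

The harmony at that moment is B half-diminished seventh chord (B, D, F, A); Eb3 is not a chord tone.
It is approached by leap up from B2 and left by step down to D3.
Leap in, step out — an appoggiatura.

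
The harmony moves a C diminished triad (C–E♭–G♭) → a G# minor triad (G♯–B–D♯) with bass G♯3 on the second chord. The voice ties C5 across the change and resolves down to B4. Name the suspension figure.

4–3 suspension.

At the second chord the bass is G♯3. The suspended C5 lies a fourth above the bass; after resolving down by step to B4, the interval above the bass becomes a third.
Suspension figures are named by those two intervals: 4–3.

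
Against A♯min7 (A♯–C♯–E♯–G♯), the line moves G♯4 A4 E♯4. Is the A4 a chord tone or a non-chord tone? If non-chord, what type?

The harmony at that moment is A♯ minor seventh chord (A♯, C♯, E♯, G♯); A4 is not a chord tone.
It is approached by step up from G♯4 and left by leap down to E♯4.
Step in, leap out — an escape tone.

Non-chord tone — an escape tone.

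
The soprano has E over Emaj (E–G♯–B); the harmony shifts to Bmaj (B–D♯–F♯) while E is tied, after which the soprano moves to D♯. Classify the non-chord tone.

The harmony at that moment is B major triad (B, D♯, F♯); E is not a chord tone.
It is held over (the same pitch as the preceding E) and left by step down to D♯.
Held over from the previous chord and resolving down by step — a suspension.

E is a suspension.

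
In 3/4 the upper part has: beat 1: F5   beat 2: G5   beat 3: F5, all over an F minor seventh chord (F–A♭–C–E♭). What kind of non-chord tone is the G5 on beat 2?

Upper neighbor tone.

The harmony at that moment is F minor seventh chord (F, A♭, C, E♭); G5 is not a chord tone.
It is approached by step up from F5 and left by step down to F5.
Step away and step back to the same note — a neighbor tone (upper neighbor).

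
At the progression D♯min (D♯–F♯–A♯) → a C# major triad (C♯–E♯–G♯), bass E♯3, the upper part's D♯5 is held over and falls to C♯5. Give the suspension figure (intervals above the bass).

At the second chord the bass is E♯3. The suspended D♯5 lies a seventh above the bass; after resolving down by step to C♯5, the interval above the bass becomes a sixth.
Suspension figures are named by those two intervals: 7–6.

7–6 suspension.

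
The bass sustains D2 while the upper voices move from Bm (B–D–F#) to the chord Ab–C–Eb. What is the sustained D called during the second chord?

Pedal tone (pedal point).

The harmony at that moment is Ab major triad (Ab, C, Eb); D2 is not a chord tone.
It is held over (the same pitch as the preceding D2) and then sustained as the same pitch into the next harmony.
Sustained through a change of harmony — a pedal tone.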